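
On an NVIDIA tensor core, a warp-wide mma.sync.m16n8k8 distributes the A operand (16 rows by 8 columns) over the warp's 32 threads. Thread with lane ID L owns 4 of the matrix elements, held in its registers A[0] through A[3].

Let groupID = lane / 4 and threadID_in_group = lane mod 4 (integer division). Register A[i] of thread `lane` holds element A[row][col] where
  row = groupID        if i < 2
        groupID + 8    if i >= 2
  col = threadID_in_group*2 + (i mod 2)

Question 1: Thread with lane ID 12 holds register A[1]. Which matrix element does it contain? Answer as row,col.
3,1

12: gr=3,th=0
[1] (3+0,0*2+1) = (3,1)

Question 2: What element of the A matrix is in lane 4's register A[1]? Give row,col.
L=4->gid=4>>2=1, tid=4&3=0
[1]->row 1+0=1  col 0·2+1=1

1,1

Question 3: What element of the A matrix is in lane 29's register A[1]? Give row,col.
7,3

lane 29->29/4=7, 29 mod 4=1
i=1  r:7+0->7  c:2·1+1->3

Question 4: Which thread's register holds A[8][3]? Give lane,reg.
1,3

r=8->g=0,rb=1  c=3->t=1,b0=1
L=0*4+1=1  i=1*2+1=3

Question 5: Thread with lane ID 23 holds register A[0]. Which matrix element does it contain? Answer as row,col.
lane 23->23/4=5, 23 mod 4=3
i=0  r:5+0->5  c:2·3+0->6

5,6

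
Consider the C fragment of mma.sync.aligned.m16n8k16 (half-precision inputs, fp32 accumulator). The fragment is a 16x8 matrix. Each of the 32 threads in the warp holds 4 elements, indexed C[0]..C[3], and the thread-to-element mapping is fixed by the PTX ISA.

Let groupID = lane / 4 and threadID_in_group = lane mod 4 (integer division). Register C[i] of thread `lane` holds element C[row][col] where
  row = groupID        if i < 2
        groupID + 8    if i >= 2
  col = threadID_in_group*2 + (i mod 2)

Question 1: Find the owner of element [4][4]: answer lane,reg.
18,0

r=4->g=4,rb=0  c=4->t=2,b0=0
L=4*4+2=18  i=0*2+0=0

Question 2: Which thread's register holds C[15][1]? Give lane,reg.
28,3

r: 15->gid=7,r8=1  c: 1->tid=0,i&1=1
L=7*4+0=28  i=1*2+1=3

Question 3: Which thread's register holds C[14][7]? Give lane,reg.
r=14->g=6,rb=1  c=7->t=3,b0=1
L=6*4+3=27  i=1*2+1=3

27,3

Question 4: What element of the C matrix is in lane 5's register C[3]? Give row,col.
lane 5: G=1 (5/4), T=1 (5%4)
i=3: r=1+8=9, c=1*2+1=3

9,3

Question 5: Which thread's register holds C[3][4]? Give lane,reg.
14,0

r=3→G=3,rhi=0  c=4→T=2,p=0
L=3*4+2=14  i=0*2+0=0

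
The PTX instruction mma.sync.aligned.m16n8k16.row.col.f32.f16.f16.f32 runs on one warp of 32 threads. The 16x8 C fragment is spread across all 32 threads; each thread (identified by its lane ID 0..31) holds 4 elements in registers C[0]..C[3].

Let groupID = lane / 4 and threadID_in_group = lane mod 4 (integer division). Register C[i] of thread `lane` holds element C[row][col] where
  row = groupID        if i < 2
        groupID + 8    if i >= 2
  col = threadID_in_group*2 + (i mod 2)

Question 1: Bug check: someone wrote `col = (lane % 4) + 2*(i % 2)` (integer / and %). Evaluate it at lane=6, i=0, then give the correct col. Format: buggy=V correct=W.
buggy=2 correct=4

`(lane % 4) + 2*(i % 2)`[6,0]=>2
lane 6: grp=1 (6/4), tig=2 (6%4)
i=0: r=1+0=1, c=2*2+0=4
col: 2 vs 4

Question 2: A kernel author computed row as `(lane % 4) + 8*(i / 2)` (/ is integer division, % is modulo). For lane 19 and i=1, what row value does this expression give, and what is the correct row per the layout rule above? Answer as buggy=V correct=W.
`(lane % 4) + 8*(i / 2)`[19,1]→3
lane 19: G=4 (19/4), T=3 (19%4)
i=1: r=4+0=4, c=3*2+1=7
row: 3 vs 4

buggy=3 correct=4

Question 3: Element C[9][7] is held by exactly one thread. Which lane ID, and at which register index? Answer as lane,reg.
7,3

r=9->g=1,rb=1  c=7->t=3,b0=1
L=1*4+3=7  i=1*2+1=3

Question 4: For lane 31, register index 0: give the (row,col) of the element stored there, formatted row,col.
L=31→G=31>>2=7, T=31&3=3
[0]→row 7+0=7  col 3·2+0=6

7,6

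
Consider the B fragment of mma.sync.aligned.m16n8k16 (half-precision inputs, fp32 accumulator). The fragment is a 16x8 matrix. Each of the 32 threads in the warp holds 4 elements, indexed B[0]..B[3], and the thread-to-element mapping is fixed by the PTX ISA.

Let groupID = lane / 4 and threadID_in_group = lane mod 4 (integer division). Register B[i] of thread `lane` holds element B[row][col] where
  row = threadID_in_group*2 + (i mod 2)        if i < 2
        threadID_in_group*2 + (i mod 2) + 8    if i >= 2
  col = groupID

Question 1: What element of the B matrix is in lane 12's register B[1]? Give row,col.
lane 12: gr=3 (12/4), th=0 (12%4)
i=1: r=0*2+1+0=1, c=gr=3

1,3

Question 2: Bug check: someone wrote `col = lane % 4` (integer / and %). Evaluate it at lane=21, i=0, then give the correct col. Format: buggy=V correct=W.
buggy=1 correct=5

`lane % 4`[21,0]->1
lane 21->21/4=5, 21 mod 4=1
i=0  r:2·1+0+0->2  c:5
col: 1 vs 5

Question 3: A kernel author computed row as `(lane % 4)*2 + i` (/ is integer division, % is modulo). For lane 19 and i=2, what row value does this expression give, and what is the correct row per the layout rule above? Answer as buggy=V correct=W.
buggy=8 correct=14

`(lane % 4)*2 + i`[19,2]->8
lane 19: gid=4 (19/4), tid=3 (19%4)
i=2: r=3*2+0+8=14, c=gid=4
row: 8 vs 14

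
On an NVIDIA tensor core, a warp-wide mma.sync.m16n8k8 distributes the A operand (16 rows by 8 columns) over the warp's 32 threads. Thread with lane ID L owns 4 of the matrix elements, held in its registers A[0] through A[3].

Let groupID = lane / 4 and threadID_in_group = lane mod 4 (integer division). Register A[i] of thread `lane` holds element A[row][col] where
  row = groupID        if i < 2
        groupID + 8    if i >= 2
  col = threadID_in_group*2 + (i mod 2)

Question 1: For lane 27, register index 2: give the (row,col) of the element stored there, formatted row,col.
14,6

27: gid=6,tid=3
[2] (6+8,3*2+0) = (14,6)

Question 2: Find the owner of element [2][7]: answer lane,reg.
r: 2->gid=2,r8=0  c: 7->tid=3,i&1=1
L=2*4+3=11  i=0*2+1=1

11,1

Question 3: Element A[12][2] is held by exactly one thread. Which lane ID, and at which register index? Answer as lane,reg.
17,2

r=12→G=4,rhi=1  c=2→T=1,p=0
L=4*4+1=17  i=1*2+0=2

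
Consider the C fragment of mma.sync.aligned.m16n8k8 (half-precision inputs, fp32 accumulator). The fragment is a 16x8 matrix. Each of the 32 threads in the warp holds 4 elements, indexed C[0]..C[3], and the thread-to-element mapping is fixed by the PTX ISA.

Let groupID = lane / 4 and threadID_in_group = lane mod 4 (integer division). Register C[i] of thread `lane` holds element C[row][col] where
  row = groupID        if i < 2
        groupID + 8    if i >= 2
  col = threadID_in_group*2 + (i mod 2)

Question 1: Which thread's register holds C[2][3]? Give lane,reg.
r=2->g=2,rb=0  c=3->t=1,b0=1
L=2*4+1=9  i=0*2+1=1

9,1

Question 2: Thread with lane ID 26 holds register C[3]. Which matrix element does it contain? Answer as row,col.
lane 26: gid=6 (26/4), tid=2 (26%4)
i=3: r=6+8=14, c=2*2+1=5

14,5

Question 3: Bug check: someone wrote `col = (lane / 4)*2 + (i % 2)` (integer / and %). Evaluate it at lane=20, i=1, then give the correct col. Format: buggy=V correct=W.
`(lane / 4)*2 + (i % 2)`[20,1]→11
lane 20: G=5 (20/4), T=0 (20%4)
i=1: r=5+0=5, c=0*2+1=1
col: 11 vs 1

buggy=11 correct=1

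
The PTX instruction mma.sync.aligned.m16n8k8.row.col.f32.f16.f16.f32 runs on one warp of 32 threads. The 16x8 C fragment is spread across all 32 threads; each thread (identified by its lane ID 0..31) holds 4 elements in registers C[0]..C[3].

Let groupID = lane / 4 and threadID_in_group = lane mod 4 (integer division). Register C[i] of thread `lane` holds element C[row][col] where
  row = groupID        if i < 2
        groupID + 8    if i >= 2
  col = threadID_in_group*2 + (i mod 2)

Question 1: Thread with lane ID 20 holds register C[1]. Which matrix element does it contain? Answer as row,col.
lane 20: g=5 (20/4), t=0 (20%4)
i=1: r=5+0=5, c=0*2+1=1

5,1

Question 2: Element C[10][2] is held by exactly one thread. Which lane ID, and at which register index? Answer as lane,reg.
9,2

r=10→G=2,rhi=1  c=2→T=1,p=0
L=2*4+1=9  i=1*2+0=2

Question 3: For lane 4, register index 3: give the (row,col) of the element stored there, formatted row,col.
9,1

lane 4⇒4/4=1, 4 mod 4=0
i=3  r:1+8⇒9  c:2·0+1⇒1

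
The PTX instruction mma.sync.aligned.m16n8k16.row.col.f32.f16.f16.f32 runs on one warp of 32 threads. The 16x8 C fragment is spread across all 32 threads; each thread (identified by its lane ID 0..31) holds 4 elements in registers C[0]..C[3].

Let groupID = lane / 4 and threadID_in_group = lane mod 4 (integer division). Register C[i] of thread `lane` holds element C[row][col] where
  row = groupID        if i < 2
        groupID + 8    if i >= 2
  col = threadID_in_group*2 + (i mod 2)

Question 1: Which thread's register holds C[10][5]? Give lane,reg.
10,3

r=10→G=2,rhi=1  c=5→T=2,p=1
L=2*4+2=10  i=1*2+1=3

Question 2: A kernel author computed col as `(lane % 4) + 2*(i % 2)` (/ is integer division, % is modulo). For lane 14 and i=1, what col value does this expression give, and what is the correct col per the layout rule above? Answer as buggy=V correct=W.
`(lane % 4) + 2*(i % 2)`[14,1]->4
lane 14->14/4=3, 14 mod 4=2
i=1  r:3+0->3  c:2·2+1->5
col: 4 vs 5

buggy=4 correct=5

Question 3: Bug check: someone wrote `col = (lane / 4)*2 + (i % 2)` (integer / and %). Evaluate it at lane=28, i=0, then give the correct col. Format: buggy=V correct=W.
`(lane / 4)*2 + (i % 2)`[28,0]->14
28: g=7,t=0
[0] (7+0,0*2+0) = (7,0)
col: 14 vs 0

buggy=14 correct=0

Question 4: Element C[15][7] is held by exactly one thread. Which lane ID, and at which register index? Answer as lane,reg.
31,3

r=15→G=7,rhi=1  c=7→T=3,p=1
L=7*4+3=31  i=1*2+1=3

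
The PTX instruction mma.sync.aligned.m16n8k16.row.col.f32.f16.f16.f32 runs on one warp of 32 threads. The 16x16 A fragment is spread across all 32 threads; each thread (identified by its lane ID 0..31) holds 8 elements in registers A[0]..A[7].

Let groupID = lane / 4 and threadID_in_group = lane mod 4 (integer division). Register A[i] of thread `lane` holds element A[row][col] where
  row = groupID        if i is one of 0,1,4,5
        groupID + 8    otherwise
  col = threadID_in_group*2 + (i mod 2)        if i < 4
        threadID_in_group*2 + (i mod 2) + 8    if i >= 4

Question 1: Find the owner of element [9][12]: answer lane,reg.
6,6

r=9⇒gr=1,Rb=1  c=12⇒Cb=1,th=2,odd=0
L=1*4+2=6  i=1*4+1*2+0=6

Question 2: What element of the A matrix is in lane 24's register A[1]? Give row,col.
24: gid=6,tid=0
[1] (6+0,0*2+1+0) = (6,1)

6,1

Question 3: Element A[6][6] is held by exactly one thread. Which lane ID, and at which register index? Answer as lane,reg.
27,0

r:6=>grp=6,rB=0  c:6=>cB=0,tig=3,lo=0
L=6*4+3=27  i=0*4+0*2+0=0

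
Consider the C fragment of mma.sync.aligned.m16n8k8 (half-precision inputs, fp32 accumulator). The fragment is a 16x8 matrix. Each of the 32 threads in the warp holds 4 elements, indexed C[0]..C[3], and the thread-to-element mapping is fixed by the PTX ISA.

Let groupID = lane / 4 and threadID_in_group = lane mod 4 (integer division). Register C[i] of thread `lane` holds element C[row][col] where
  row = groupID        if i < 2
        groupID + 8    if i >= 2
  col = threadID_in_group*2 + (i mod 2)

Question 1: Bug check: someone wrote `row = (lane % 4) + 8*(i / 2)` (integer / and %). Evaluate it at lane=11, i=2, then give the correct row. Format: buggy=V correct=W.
buggy=11 correct=10

`(lane % 4) + 8*(i / 2)`[11,2]→11
11: G=2,T=3
[2] (2+8,3*2+0) = (10,6)
row: 11 vs 10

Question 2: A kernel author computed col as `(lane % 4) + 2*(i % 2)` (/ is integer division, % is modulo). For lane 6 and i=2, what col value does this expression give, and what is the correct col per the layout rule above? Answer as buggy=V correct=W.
buggy=2 correct=4

`(lane % 4) + 2*(i % 2)`[6,2]=>2
lane 6=>6/4=1, 6 mod 4=2
i=2  r:1+8=>9  c:2·2+0=>4
col: 2 vs 4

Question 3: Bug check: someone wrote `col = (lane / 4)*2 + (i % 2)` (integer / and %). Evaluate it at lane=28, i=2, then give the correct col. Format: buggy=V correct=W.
`(lane / 4)*2 + (i % 2)`[28,2]->14
L=28->g=28>>2=7, t=28&3=0
[2]->row 7+8=15  col 0·2+0=0
col: 14 vs 0

buggy=14 correct=0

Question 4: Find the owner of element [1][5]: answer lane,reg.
6,1

r=1->g=1,rb=0  c=5->t=2,b0=1
L=1*4+2=6  i=0*2+1=1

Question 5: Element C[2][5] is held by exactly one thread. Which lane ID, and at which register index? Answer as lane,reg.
r=2->g=2,rb=0  c=5->t=2,b0=1
L=2*4+2=10  i=0*2+1=1

10,1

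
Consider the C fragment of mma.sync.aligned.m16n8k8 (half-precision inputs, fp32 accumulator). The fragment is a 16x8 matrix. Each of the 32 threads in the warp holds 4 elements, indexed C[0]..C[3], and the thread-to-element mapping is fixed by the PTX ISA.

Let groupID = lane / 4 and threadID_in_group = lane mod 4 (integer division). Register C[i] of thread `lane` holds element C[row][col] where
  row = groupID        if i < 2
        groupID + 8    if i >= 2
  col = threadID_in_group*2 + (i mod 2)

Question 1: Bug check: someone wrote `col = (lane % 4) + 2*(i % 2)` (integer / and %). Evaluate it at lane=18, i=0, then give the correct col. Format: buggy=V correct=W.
buggy=2 correct=4

`(lane % 4) + 2*(i % 2)`[18,0]->2
lane 18->18/4=4, 18 mod 4=2
i=0  r:4+0->4  c:2·2+0->4
col: 2 vs 4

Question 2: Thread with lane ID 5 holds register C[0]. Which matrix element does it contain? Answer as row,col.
lane 5: g=1 (5/4), t=1 (5%4)
i=0: r=1+0=1, c=1*2+0=2

1,2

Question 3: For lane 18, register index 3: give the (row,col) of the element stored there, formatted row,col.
18: gr=4,th=2
[3] (4+8,2*2+1) = (12,5)

12,5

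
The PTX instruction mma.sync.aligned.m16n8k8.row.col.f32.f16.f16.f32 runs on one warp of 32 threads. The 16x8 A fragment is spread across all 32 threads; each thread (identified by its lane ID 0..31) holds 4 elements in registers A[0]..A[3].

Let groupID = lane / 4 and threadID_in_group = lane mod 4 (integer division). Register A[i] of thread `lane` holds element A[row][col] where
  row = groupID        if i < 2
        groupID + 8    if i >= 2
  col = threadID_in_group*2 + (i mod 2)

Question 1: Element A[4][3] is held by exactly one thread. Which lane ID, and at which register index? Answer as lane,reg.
r=4->g=4,rb=0  c=3->t=1,b0=1
L=4*4+1=17  i=0*2+1=1

17,1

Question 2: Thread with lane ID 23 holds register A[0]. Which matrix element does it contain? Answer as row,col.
5,6

lane 23: gr=5 (23/4), th=3 (23%4)
i=0: r=5+0=5, c=3*2+0=6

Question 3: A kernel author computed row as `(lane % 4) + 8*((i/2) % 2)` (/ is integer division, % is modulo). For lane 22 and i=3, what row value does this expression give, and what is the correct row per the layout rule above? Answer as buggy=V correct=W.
`(lane % 4) + 8*((i/2) % 2)`[22,3]=>10
lane 22: grp=5 (22/4), tig=2 (22%4)
i=3: r=5+8=13, c=2*2+1=5
row: 10 vs 13

buggy=10 correct=13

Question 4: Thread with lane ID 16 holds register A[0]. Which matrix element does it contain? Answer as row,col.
lane 16: gid=4 (16/4), tid=0 (16%4)
i=0: r=4+0=4, c=0*2+0=0

4,0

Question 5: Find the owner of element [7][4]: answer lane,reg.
30,0

r=7⇒gr=7,Rb=0  c=4⇒th=2,odd=0
L=7*4+2=30  i=0*2+0=0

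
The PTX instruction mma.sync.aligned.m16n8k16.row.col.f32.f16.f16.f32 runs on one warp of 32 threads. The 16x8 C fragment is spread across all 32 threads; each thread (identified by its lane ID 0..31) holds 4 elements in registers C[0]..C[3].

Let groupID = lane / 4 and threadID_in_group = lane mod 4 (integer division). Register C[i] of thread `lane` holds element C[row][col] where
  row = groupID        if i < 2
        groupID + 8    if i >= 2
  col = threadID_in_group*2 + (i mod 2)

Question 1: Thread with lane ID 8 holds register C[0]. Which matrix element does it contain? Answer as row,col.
lane 8: G=2 (8/4), T=0 (8%4)
i=0: r=2+0=2, c=0*2+0=0

2,0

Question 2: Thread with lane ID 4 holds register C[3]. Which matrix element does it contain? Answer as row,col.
9,1

lane 4->4/4=1, 4 mod 4=0
i=3  r:1+8->9  c:2·0+1->1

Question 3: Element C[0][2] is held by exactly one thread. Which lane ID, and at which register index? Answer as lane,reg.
r=0→G=0,rhi=0  c=2→T=1,p=0
L=0*4+1=1  i=0*2+0=0

1,0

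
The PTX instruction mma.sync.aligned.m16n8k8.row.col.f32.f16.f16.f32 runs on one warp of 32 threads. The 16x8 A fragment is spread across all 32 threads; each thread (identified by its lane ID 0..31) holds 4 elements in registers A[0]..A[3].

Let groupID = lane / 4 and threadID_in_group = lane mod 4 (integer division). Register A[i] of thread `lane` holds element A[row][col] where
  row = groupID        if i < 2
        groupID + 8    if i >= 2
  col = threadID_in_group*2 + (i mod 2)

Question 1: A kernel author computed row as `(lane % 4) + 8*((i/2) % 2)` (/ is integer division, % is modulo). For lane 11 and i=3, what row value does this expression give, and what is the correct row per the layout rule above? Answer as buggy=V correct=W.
`(lane % 4) + 8*((i/2) % 2)`[11,3]→11
L=11→G=11>>2=2, T=11&3=3
[3]→row 2+8=10  col 3·2+1=7
row: 11 vs 10

buggy=11 correct=10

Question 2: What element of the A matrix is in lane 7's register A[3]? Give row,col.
9,7

lane 7→7/4=1, 7 mod 4=3
i=3  r:1+8→9  c:2·3+1→7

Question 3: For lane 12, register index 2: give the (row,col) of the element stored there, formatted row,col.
lane 12: G=3 (12/4), T=0 (12%4)
i=2: r=3+8=11, c=0*2+0=0

11,0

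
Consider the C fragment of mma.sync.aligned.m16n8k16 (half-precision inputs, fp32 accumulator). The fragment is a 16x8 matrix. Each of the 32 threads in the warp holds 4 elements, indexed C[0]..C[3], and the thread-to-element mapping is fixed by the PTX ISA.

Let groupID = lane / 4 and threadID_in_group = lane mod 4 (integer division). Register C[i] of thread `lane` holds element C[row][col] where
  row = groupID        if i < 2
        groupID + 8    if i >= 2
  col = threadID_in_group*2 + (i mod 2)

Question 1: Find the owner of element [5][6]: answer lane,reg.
23,0

r=5->g=5,rb=0  c=6->t=3,b0=0
L=5*4+3=23  i=0*2+0=0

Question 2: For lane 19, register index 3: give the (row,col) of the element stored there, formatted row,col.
12,7

lane 19: grp=4 (19/4), tig=3 (19%4)
i=3: r=4+8=12, c=3*2+1=7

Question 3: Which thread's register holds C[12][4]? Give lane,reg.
r=12→G=4,rhi=1  c=4→T=2,p=0
L=4*4+2=18  i=1*2+0=2

18,2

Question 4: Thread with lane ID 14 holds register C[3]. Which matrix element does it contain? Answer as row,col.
11,5

lane 14: grp=3 (14/4), tig=2 (14%4)
i=3: r=3+8=11, c=2*2+1=5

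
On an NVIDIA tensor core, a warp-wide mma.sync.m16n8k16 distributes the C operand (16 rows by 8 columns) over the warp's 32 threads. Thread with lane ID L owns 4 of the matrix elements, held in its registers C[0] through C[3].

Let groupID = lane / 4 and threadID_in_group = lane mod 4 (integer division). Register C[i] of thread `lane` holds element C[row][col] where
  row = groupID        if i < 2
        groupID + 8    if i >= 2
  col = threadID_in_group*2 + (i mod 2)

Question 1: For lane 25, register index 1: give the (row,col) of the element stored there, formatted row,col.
lane 25: g=6 (25/4), t=1 (25%4)
i=1: r=6+0=6, c=1*2+1=3

6,3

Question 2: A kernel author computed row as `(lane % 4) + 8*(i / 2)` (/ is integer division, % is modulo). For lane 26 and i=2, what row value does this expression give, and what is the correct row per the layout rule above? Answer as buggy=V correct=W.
`(lane % 4) + 8*(i / 2)`[26,2]->10
26: gid=6,tid=2
[2] (6+8,2*2+0) = (14,4)
row: 10 vs 14

buggy=10 correct=14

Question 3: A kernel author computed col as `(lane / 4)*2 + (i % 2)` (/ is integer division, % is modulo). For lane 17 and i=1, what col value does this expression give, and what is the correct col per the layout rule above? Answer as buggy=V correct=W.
`(lane / 4)*2 + (i % 2)`[17,1]→9
lane 17: G=4 (17/4), T=1 (17%4)
i=1: r=4+0=4, c=1*2+1=3
col: 9 vs 3

buggy=9 correct=3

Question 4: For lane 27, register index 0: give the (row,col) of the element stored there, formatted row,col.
6,6

L=27=>grp=27>>2=6, tig=27&3=3
[0]=>row 6+0=6  col 3·2+0=6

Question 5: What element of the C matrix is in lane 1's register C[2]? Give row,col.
8,2

lane 1: gr=0 (1/4), th=1 (1%4)
i=2: r=0+8=8, c=1*2+0=2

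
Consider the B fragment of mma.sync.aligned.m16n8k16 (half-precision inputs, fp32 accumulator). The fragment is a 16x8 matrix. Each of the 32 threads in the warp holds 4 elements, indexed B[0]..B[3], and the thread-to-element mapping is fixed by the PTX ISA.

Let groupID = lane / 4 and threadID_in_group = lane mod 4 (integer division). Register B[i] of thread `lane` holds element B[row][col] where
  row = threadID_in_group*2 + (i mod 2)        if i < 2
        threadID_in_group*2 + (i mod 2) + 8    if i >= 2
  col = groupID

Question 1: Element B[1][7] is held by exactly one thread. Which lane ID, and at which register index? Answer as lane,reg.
28,1

c=7⇒gr=7  r=1⇒Rb=0,th=0,odd=1
L=7*4+0=28  i=0*2+1=1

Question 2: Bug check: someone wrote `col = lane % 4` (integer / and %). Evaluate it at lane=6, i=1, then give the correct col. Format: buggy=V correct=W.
buggy=2 correct=1

`lane % 4`[6,1]=>2
L=6=>grp=6>>2=1, tig=6&3=2
[1]=>row 2·2+1+0=5  col grp=1
col: 2 vs 1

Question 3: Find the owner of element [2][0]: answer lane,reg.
c: 0->gid=0  r: 2->r8=0,tid=1,i&1=0
L=0*4+1=1  i=0*2+0=0

1,0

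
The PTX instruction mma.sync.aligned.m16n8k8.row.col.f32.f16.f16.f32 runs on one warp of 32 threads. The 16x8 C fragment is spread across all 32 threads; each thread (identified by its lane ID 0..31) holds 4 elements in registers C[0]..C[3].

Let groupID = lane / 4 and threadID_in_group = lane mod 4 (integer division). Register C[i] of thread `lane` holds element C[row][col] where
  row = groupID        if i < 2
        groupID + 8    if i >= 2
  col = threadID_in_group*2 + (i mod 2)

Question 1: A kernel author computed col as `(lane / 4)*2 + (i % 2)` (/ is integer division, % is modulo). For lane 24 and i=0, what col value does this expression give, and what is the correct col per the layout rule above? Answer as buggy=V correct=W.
buggy=12 correct=0

`(lane / 4)*2 + (i % 2)`[24,0]->12
L=24->g=24>>2=6, t=24&3=0
[0]->row 6+0=6  col 0·2+0=0
col: 12 vs 0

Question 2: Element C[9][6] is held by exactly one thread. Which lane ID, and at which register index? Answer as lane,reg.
7,2

r=9⇒gr=1,Rb=1  c=6⇒th=3,odd=0
L=1*4+3=7  i=1*2+0=2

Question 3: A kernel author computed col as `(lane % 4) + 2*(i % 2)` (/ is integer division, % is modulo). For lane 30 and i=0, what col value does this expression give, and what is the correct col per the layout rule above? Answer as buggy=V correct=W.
buggy=2 correct=4

`(lane % 4) + 2*(i % 2)`[30,0]->2
30: g=7,t=2
[0] (7+0,2*2+0) = (7,4)
col: 2 vs 4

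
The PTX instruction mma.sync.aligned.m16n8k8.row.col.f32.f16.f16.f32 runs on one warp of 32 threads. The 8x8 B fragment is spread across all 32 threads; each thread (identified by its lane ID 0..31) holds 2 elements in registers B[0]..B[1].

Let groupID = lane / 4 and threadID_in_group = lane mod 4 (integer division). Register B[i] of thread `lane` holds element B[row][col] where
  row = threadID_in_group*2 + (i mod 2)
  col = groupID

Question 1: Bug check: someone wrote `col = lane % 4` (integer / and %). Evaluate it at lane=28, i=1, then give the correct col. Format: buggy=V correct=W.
buggy=0 correct=7

`lane % 4`[28,1]->0
28: g=7,t=0
[1] (0*2+1,7) = (1,7)
col: 0 vs 7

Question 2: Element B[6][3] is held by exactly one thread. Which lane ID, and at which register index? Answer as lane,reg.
c=3->g=3  r=6->t=3,b0=0
L=3*4+3=15  i=0=0

15,0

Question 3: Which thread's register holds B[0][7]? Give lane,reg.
c=7⇒gr=7  r=0⇒th=0,odd=0
L=7*4+0=28  i=0=0

28,0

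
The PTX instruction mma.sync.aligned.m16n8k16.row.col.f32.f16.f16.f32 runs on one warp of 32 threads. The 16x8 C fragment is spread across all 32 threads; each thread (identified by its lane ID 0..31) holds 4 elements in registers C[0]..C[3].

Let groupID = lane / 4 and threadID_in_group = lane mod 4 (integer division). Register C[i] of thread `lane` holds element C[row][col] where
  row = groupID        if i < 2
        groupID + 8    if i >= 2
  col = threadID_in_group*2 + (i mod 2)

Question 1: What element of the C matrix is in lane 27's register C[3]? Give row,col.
14,7

L=27->g=27>>2=6, t=27&3=3
[3]->row 6+8=14  col 3·2+1=7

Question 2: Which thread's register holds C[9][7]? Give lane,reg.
r: 9->gid=1,r8=1  c: 7->tid=3,i&1=1
L=1*4+3=7  i=1*2+1=3

7,3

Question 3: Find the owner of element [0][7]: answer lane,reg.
3,1

r=0->g=0,rb=0  c=7->t=3,b0=1
L=0*4+3=3  i=0*2+1=1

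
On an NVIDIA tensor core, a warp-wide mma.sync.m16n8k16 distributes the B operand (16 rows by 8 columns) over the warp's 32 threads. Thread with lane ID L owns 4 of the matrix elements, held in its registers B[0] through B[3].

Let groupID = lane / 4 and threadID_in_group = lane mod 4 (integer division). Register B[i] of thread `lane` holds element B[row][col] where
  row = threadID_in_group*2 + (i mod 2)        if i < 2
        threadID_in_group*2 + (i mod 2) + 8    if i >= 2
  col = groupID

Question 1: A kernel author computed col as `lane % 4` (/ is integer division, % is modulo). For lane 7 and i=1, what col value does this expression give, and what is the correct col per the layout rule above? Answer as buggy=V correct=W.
`lane % 4`[7,1]⇒3
lane 7⇒7/4=1, 7 mod 4=3
i=1  r:2·3+1+0⇒7  c:1
col: 3 vs 1

buggy=3 correct=1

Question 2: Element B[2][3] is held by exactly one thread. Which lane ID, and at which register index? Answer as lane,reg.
13,0

c=3⇒gr=3  r=2⇒Rb=0,th=1,odd=0
L=3*4+1=13  i=0*2+0=0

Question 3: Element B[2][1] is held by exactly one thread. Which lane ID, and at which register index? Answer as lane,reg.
5,0

c=1⇒gr=1  r=2⇒Rb=0,th=1,odd=0
L=1*4+1=5  i=0*2+0=0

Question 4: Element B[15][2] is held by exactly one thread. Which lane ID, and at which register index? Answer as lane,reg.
11,3

c: 2->gid=2  r: 15->r8=1,tid=3,i&1=1
L=2*4+3=11  i=1*2+1=3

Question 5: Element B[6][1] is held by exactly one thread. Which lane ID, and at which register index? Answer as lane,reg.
c:1=>grp=1  r:6=>rB=0,tig=3,lo=0
L=1*4+3=7  i=0*2+0=0

7,0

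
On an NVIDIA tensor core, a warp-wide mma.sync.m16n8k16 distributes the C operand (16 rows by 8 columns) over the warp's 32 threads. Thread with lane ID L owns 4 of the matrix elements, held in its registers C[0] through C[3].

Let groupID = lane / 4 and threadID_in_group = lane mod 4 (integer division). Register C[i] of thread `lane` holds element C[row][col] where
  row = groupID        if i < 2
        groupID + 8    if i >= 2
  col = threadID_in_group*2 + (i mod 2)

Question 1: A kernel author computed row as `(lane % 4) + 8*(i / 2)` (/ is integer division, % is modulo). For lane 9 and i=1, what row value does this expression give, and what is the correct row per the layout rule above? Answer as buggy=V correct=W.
`(lane % 4) + 8*(i / 2)`[9,1]=>1
9: grp=2,tig=1
[1] (2+0,1*2+1) = (2,3)
row: 1 vs 2

buggy=1 correct=2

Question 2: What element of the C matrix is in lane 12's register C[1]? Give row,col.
3,1

lane 12: g=3 (12/4), t=0 (12%4)
i=1: r=3+0=3, c=0*2+1=1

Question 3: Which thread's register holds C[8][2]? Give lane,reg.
r: 8->gid=0,r8=1  c: 2->tid=1,i&1=0
L=0*4+1=1  i=1*2+0=2

1,2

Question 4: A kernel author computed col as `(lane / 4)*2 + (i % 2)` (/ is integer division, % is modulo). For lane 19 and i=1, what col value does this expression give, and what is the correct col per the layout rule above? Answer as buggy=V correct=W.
buggy=9 correct=7

`(lane / 4)*2 + (i % 2)`[19,1]⇒9
19: gr=4,th=3
[1] (4+0,3*2+1) = (4,7)
col: 9 vs 7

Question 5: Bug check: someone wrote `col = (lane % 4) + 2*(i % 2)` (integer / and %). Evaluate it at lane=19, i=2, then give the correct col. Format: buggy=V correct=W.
`(lane % 4) + 2*(i % 2)`[19,2]->3
L=19->g=19>>2=4, t=19&3=3
[2]->row 4+8=12  col 3·2+0=6
col: 3 vs 6

buggy=3 correct=6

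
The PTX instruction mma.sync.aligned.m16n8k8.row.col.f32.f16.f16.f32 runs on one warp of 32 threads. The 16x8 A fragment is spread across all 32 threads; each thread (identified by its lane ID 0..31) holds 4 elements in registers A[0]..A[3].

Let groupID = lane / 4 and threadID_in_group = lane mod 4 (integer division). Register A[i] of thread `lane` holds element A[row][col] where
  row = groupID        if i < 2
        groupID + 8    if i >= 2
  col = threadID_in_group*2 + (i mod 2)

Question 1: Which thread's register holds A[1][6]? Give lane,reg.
r=1->g=1,rb=0  c=6->t=3,b0=0
L=1*4+3=7  i=0*2+0=0

7,0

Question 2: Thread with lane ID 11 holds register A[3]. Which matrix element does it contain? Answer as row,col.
10,7

11: grp=2,tig=3
[3] (2+8,3*2+1) = (10,7)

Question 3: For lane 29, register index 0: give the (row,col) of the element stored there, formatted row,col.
7,2

lane 29->29/4=7, 29 mod 4=1
i=0  r:7+0->7  c:2·1+0->2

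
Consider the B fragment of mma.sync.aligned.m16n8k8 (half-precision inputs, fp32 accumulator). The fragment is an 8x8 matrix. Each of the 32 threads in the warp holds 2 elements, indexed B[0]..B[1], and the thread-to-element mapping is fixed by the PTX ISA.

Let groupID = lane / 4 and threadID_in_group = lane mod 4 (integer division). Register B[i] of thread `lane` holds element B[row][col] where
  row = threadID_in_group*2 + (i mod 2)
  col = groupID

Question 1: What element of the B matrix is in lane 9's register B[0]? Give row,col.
lane 9=>9/4=2, 9 mod 4=1
i=0  r:2·1+0=>2  c:2

2,2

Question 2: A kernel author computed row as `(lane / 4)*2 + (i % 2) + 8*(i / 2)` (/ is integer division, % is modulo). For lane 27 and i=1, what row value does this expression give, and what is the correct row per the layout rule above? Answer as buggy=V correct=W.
buggy=13 correct=7

`(lane / 4)*2 + (i % 2) + 8*(i / 2)`[27,1]=>13
L=27=>grp=27>>2=6, tig=27&3=3
[1]=>row 3·2+1=7  col grp=6
row: 13 vs 7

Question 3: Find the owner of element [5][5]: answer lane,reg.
c:5=>grp=5  r:5=>tig=2,lo=1
L=5*4+2=22  i=1=1

22,1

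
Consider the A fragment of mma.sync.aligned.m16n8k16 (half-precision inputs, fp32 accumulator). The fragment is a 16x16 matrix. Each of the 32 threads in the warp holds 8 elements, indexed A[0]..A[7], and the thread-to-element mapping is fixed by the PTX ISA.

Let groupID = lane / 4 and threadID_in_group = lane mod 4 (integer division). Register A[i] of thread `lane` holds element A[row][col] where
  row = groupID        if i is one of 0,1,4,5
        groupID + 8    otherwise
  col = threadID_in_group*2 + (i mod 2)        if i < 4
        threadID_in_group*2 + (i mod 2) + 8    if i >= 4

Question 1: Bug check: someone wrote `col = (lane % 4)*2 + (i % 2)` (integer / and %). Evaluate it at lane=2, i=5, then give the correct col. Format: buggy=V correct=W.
buggy=5 correct=13

`(lane % 4)*2 + (i % 2)`[2,5]=>5
lane 2: grp=0 (2/4), tig=2 (2%4)
i=5: r=0+0=0, c=2*2+1+8=13
col: 5 vs 13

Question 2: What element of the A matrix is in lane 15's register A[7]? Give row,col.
11,15

15: G=3,T=3
[7] (3+8,3*2+1+8) = (11,15)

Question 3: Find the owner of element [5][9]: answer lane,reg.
20,5

r=5→G=5,rhi=0  c=9→chi=1,T=0,p=1
L=5*4+0=20  i=1*4+0*2+1=5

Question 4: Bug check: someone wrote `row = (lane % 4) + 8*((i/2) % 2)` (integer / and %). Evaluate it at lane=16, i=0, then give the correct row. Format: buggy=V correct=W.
`(lane % 4) + 8*((i/2) % 2)`[16,0]=>0
L=16=>grp=16>>2=4, tig=16&3=0
[0]=>row 4+0=4  col 0·2+0+0=0
row: 0 vs 4

buggy=0 correct=4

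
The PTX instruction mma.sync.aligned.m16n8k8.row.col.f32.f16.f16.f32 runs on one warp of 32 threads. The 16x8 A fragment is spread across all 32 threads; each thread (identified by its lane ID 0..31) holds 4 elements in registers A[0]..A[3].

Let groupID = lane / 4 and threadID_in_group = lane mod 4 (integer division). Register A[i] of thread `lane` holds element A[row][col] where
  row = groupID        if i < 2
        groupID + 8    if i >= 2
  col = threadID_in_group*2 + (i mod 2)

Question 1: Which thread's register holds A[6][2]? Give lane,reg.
r=6→G=6,rhi=0  c=2→T=1,p=0
L=6*4+1=25  i=0*2+0=0

25,0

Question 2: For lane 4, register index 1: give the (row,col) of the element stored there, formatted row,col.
lane 4->4/4=1, 4 mod 4=0
i=1  r:1+0->1  c:2·0+1->1

1,1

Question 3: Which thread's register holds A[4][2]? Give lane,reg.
r=4->g=4,rb=0  c=2->t=1,b0=0
L=4*4+1=17  i=0*2+0=0

17,0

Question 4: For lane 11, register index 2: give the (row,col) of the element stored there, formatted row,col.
10,6

11: gr=2,th=3
[2] (2+8,3*2+0) = (10,6)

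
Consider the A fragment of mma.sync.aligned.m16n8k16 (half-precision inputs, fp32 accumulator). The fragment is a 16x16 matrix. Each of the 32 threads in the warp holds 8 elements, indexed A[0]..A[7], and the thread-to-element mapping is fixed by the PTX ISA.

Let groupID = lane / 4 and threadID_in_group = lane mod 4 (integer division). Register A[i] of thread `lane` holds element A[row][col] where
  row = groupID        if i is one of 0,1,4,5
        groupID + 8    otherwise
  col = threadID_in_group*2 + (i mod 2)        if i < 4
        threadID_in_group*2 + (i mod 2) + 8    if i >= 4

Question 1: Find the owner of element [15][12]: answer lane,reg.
30,6

r=15→G=7,rhi=1  c=12→chi=1,T=2,p=0
L=7*4+2=30  i=1*4+1*2+0=6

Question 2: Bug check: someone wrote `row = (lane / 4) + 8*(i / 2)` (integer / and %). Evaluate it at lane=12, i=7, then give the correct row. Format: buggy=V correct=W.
`(lane / 4) + 8*(i / 2)`[12,7]⇒27
lane 12⇒12/4=3, 12 mod 4=0
i=7  r:3+8⇒11  c:2·0+1+8⇒9
row: 27 vs 11

buggy=27 correct=11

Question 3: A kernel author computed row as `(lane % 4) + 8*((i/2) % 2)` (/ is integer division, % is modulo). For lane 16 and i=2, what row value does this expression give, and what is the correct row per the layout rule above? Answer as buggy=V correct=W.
buggy=8 correct=12

`(lane % 4) + 8*((i/2) % 2)`[16,2]→8
lane 16: G=4 (16/4), T=0 (16%4)
i=2: r=4+8=12, c=0*2+0+0=0
row: 8 vs 12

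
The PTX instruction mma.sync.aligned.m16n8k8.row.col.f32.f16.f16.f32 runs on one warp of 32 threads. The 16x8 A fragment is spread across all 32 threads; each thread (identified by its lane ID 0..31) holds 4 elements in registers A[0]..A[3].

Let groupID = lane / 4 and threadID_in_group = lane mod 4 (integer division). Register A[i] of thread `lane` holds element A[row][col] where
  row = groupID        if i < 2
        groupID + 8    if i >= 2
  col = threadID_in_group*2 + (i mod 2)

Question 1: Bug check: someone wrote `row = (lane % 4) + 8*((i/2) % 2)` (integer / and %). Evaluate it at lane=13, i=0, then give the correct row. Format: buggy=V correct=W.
`(lane % 4) + 8*((i/2) % 2)`[13,0]=>1
lane 13=>13/4=3, 13 mod 4=1
i=0  r:3+0=>3  c:2·1+0=>2
row: 1 vs 3

buggy=1 correct=3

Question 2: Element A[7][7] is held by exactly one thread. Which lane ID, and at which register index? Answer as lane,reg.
r: 7->gid=7,r8=0  c: 7->tid=3,i&1=1
L=7*4+3=31  i=0*2+1=1

31,1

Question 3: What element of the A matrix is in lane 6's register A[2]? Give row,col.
9,4

L=6=>grp=6>>2=1, tig=6&3=2
[2]=>row 1+8=9  col 2·2+0=4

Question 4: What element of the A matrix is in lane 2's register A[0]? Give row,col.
lane 2->2/4=0, 2 mod 4=2
i=0  r:0+0->0  c:2·2+0->4

0,4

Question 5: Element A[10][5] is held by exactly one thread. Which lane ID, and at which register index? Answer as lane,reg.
10,3

r=10⇒gr=2,Rb=1  c=5⇒th=2,odd=1
L=2*4+2=10  i=1*2+1=3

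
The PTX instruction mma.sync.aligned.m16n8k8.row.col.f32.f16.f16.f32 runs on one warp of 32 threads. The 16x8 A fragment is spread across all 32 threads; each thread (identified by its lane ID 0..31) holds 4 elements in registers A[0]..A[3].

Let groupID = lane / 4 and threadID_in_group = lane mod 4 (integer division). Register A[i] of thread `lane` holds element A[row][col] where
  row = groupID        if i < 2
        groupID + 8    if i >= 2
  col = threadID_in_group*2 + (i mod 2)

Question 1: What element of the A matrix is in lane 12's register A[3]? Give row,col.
11,1

L=12=>grp=12>>2=3, tig=12&3=0
[3]=>row 3+8=11  col 0·2+1=1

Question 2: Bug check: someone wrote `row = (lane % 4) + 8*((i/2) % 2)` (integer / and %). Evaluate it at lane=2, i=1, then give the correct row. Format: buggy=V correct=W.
buggy=2 correct=0

`(lane % 4) + 8*((i/2) % 2)`[2,1]->2
2: gid=0,tid=2
[1] (0+0,2*2+1) = (0,5)
row: 2 vs 0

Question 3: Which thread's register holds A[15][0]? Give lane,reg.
28,2

r=15⇒gr=7,Rb=1  c=0⇒th=0,odd=0
L=7*4+0=28  i=1*2+0=2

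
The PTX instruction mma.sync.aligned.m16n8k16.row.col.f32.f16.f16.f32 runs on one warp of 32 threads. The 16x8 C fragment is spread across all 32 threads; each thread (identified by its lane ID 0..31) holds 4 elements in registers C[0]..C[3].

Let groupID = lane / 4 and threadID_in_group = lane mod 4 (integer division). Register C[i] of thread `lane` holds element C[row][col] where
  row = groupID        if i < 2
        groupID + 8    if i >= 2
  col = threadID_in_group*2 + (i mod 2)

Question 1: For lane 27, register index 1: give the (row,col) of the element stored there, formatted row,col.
6,7

lane 27=>27/4=6, 27 mod 4=3
i=1  r:6+0=>6  c:2·3+1=>7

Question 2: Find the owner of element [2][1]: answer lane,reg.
r: 2->gid=2,r8=0  c: 1->tid=0,i&1=1
L=2*4+0=8  i=0*2+1=1

8,1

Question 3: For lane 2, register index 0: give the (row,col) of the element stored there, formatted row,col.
0,4

lane 2=>2/4=0, 2 mod 4=2
i=0  r:0+0=>0  c:2·2+0=>4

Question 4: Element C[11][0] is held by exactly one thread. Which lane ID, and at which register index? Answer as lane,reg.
12,2

r=11->g=3,rb=1  c=0->t=0,b0=0
L=3*4+0=12  i=1*2+0=2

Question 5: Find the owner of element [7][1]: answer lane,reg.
28,1

r=7->g=7,rb=0  c=1->t=0,b0=1
L=7*4+0=28  i=0*2+1=1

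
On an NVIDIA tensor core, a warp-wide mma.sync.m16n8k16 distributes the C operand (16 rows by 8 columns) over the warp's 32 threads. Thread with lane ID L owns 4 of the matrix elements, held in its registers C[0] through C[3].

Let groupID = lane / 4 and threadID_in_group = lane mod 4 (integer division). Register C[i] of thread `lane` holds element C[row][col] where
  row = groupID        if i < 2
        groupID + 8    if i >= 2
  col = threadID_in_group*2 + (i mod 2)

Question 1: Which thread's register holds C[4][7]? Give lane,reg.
r=4→G=4,rhi=0  c=7→T=3,p=1
L=4*4+3=19  i=0*2+1=1

19,1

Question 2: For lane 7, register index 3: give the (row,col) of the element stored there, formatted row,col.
lane 7⇒7/4=1, 7 mod 4=3
i=3  r:1+8⇒9  c:2·3+1⇒7

9,7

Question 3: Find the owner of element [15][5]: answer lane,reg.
r: 15->gid=7,r8=1  c: 5->tid=2,i&1=1
L=7*4+2=30  i=1*2+1=3

30,3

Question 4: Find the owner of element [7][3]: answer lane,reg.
r=7⇒gr=7,Rb=0  c=3⇒th=1,odd=1
L=7*4+1=29  i=0*2+1=1

29,1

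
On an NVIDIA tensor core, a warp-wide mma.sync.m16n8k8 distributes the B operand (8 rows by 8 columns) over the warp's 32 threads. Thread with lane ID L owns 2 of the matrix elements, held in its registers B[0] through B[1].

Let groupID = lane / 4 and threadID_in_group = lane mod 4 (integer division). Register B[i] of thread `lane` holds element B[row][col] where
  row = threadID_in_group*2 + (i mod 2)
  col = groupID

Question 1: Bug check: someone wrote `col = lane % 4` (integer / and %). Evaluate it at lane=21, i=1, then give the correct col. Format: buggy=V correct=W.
buggy=1 correct=5

`lane % 4`[21,1]→1
lane 21→21/4=5, 21 mod 4=1
i=1  r:2·1+1→3  c:5
col: 1 vs 5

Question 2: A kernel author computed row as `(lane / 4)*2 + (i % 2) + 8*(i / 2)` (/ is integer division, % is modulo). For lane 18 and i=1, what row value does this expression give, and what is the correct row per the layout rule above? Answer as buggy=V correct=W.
buggy=9 correct=5

`(lane / 4)*2 + (i % 2) + 8*(i / 2)`[18,1]->9
lane 18: g=4 (18/4), t=2 (18%4)
i=1: r=2*2+1=5, c=g=4
row: 9 vs 5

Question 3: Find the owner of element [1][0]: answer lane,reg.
c=0→G=0  r=1→T=0,p=1
L=0*4+0=0  i=1=1

0,1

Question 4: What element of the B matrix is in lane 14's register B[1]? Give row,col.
5,3

14: g=3,t=2
[1] (2*2+1,3) = (5,3)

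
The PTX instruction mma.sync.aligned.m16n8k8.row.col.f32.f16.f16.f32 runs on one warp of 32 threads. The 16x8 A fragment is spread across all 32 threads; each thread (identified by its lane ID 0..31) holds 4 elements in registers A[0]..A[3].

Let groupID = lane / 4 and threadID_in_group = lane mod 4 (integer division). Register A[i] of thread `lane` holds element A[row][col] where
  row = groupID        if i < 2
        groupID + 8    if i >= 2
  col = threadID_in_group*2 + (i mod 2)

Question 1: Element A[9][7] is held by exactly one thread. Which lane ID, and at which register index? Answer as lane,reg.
7,3

r=9->g=1,rb=1  c=7->t=3,b0=1
L=1*4+3=7  i=1*2+1=3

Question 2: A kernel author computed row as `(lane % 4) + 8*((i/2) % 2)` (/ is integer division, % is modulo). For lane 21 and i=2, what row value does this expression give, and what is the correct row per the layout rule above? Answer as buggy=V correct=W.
`(lane % 4) + 8*((i/2) % 2)`[21,2]->9
lane 21: g=5 (21/4), t=1 (21%4)
i=2: r=5+8=13, c=1*2+0=2
row: 9 vs 13

buggy=9 correct=13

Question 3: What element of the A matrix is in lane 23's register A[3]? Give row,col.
lane 23->23/4=5, 23 mod 4=3
i=3  r:5+8->13  c:2·3+1->7

13,7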